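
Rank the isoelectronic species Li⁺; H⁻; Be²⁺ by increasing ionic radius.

Be²⁺, Li⁺, H⁻

All of these have 2 electrons, so size is governed by nuclear charge alone: the more protons, the stronger the pull on the same electron cloud, and the smaller the ion.
Nuclear charges: Be²⁺ (Z=4), Li⁺ (Z=3), H⁻ (Z=1).
Smallest to largest: Be²⁺ < Li⁺ < H⁻.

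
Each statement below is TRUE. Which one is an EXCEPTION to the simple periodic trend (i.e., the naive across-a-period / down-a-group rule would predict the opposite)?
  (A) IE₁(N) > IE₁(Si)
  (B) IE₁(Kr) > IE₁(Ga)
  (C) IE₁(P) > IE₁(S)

The general trend: first ionisation energy increases across a period and decreases down a group.
(A) N (period 2, group 15) vs Si (period 3, group 14): the stated order agrees with the simple trend.
(B) Kr (period 4, group 18) vs Ga (period 4, group 13): the stated order agrees with the simple trend.
(C) P (period 3, group 15) vs S (period 3, group 16): the stated order contradicts the simple trend.
The exception is (C): S (3p⁴) ionizes more easily than half-filled P (3p³) because the paired 3p electron in S is pushed out by e⁻–e⁻ repulsion.

(C)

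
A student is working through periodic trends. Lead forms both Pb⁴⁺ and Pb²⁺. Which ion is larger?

Both ions have Z = 82 protons, but Pb⁴⁺ has lost more electrons, so its remaining electrons feel a larger effective nuclear charge per electron and are pulled in more tightly.
Higher positive charge → smaller ion, so Pb²⁺ > Pb⁴⁺.

Pb²⁺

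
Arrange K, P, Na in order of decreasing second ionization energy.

After 1 electron has been removed, what remains? K⁺ is the bare [Ar] core; P⁺ still has 4 valence electrons; Na⁺ is the bare [Ne] core.
Breaking into a closed-shell core is much more expensive than removing a leftover valence electron — K and Na have the largest IE_2 here.
The numbers (kJ/mol): K 3052, P 1907, Na 4562.
So the second ionization energies run P < K < Na.

Na > K > P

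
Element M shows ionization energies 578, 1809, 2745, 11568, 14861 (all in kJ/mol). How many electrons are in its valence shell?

Look for the largest jump between consecutive ionization energies: IE4/IE3 ≈ 4.2, far larger than any earlier ratio.
That jump marks the point where a core electron is being removed. So the atom has 3 valence electrons.

3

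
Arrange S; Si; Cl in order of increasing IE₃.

After 2 electrons have been removed, what remains? S²⁺ still has 4 valence electrons; Si²⁺ still has 2 valence electrons; Cl²⁺ still has 5 valence electrons.
All are still removing valence electrons, so compare the +2 ions as you would atoms: IE_3 generally rises across a period (higher Z_eff) and falls down a group (larger shell), subject to the usual subshell exceptions.
Valence configurations: S²⁺ [Ne]3s²3p², Si²⁺ [Ne]3s², Cl²⁺ [Ne]3s²3p³.
Approximate IE_3 values (kJ/mol): S 3357, Si 3232, Cl 3822.
Hence IE_3: Si < S < Cl.

Si, S, Cl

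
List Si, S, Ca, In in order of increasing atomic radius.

S < Si < In < Ca

Moving right in a period, electrons are added to the same shell under a stronger nuclear pull, so atoms get smaller; moving down, a new shell is opened and atoms get larger.
Here both period and group differ, so the two effects have to be weighed against each other.
Si > S: both are in period 3; the period trend gives Si the larger value.
In > Si: both effects reinforce here, so In is clearly the larger of the two.
Ca > In: the two effects oppose for this pair; the across-period effect wins (171 vs 142 pm).
For reference (pm): Si 116, S 103, Ca 171, In 142.
So from smallest to largest: S < Si < In < Ca.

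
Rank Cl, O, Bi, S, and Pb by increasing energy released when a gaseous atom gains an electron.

Pb < Bi < O < S < Cl

O is in period 2, group 16; S is in period 3, group 16; Cl is in period 3, group 17; Pb is in period 6, group 14; Bi is in period 6, group 15.
Adding an electron releases more energy for atoms nearer the top right (short of the noble gases).
Neither a single period nor a single group — weigh both effects.
Bi > Pb: both are in period 6; the period trend gives Bi the larger value.
O > Bi: relative to Bi, both the across-period and down-group shifts push O's electron affinity up.
S > O: this pair runs against the simple trend — see the exception note.
Cl > S: both are in period 3; the period trend gives Cl the larger value.
Note the exception: S has a higher electron affinity than O, contrary to the simple trend — the compact 2p subshell of O repels the added electron more than S's larger 3p does.
Approximate values (kJ/mol): O 141, S 200, Cl 349, Pb 35, Bi 91.
So from lowest to highest: Pb < Bi < O < S < Cl.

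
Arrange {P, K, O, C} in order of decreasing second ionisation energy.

Consider each +1 ion: P⁺ still has 4 valence electrons; K⁺ is the bare [Ar] core; O⁺ still has 5 valence electrons; C⁺ still has 3 valence electrons.
Usually core removal costs more than valence removal, but here the competition is close: a tightly held n=2 valence electron can cost more to remove than an n=3 core electron, so the actual values have to decide it.
Valence configurations: P⁺ [Ne]3s²3p², O⁺ [He]2s²2p³, C⁺ [He]2s²2p¹.
Approximate IE_2 values (kJ/mol): P 1907, K 3052, O 3388, C 2353.
Overall IE_2 order: P < C < K < O.

O, K, C, P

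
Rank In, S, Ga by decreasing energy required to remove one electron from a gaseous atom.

S > Ga > In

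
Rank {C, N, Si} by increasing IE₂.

Si < C < N

Consider each +1 ion: C⁺ still has 3 valence electrons; N⁺ still has 4 valence electrons; Si⁺ still has 3 valence electrons.
All are still removing valence electrons, so compare the +1 ions as you would atoms: IE_2 generally rises across a period (higher Z_eff) and falls down a group (larger shell), subject to the usual subshell exceptions.
Valence configurations: C⁺ [He]2s²2p¹, N⁺ [He]2s²2p², Si⁺ [Ne]3s²3p¹.
Approximate IE_2 values (kJ/mol): C 2353, N 2856, Si 1577.
Putting it together, IE_2: Si < C < N.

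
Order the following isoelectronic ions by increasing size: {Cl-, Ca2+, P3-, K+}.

Ca2+ < K+ < Cl- < P3-

All of these have 18 electrons, so size is governed by nuclear charge alone: the more protons, the stronger the pull on the same electron cloud, and the smaller the ion.
Nuclear charges: Ca2+ (Z=20), K+ (Z=19), Cl- (Z=17), P3- (Z=15).
Smallest to largest: Ca2+ < K+ < Cl- < P3-.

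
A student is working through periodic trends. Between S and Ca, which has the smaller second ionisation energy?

Ca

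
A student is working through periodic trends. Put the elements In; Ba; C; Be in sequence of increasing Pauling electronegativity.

Smaller atoms with higher effective nuclear charge are more electronegative.
Here both period and group differ, so the two effects have to be weighed against each other.
Be > Ba: Be sits above Ba in group 2, so the down-group effect alone puts Be higher.
In > Be: the two effects oppose for this pair; the across-period effect wins (1.78 vs 1.57).
C > In: relative to In, both the across-period and down-group shifts push C's electronegativity up.
For reference (Pauling): Be 1.57, C 2.55, In 1.78, Ba 0.89.
So from lowest to highest: Ba < Be < In < C.

Ba < Be < In < C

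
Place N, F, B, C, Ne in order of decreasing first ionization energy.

Ne, F, N, C, B

IE₁ increases left→right with effective nuclear charge and decreases top→bottom as the valence shell moves farther out.
All lie in period 2, so first ionization energy increases left to right.
So from highest to lowest: Ne > F > N > C > B.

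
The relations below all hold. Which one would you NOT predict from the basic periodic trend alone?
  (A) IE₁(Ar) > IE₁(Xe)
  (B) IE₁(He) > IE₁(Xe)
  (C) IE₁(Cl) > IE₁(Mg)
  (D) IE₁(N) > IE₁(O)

The general trend: first ionisation energy increases across a period and decreases down a group.
(A) Ar (period 3, group 18) vs Xe (period 5, group 18): the stated order agrees with the simple trend.
(B) He (period 1, group 18) vs Xe (period 5, group 18): the stated order agrees with the simple trend.
(C) Cl (period 3, group 17) vs Mg (period 3, group 2): the stated order agrees with the simple trend.
(D) N (period 2, group 15) vs O (period 2, group 16): the stated order contradicts the simple trend.
The exception is (D): pairing an electron in O's 2p⁴ costs repulsion energy, so O ionizes more easily than half-filled N (2p³).

(D)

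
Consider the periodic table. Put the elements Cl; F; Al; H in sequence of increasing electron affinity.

Al < H < F < Cl

H is in period 1, group 1; F is in period 2, group 17; Al is in period 3, group 13; Cl is in period 3, group 17.
Atoms with high Z_eff and room in the valence shell (especially the halogens) have the most exothermic electron affinities.
Here both period and group differ, so the two effects have to be weighed against each other.
H > Al: the two effects oppose for this pair; the down-group effect wins (73 vs 42 kJ/mol).
F > H: period and group pull opposite ways; the across-period shift dominates (328 vs 73 kJ/mol).
Cl > F: this pair runs against the simple trend — see the exception note.
Note the exception: Cl has a higher electron affinity than F, contrary to the simple trend — F's small 2p subshell makes the incoming electron feel strong e⁻–e⁻ repulsion, so Cl actually releases more energy on gaining an electron.
Tabulated electron affinity (kJ/mol): H 73, F 328, Al 42, Cl 349.
So from lowest to highest: Al < H < F < Cl.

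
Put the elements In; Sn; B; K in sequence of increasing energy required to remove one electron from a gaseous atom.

Removing the outermost electron gets harder across a period and easier down a group.
Here both period and group differ, so the two effects have to be weighed against each other.
In > K: period and group pull opposite ways; the across-period shift dominates (558 vs 419 kJ/mol).
Sn > In: Sn lies to the right of In in period 5, so the across-period effect alone puts Sn higher.
B > Sn: the two effects oppose for this pair; the down-group effect wins (801 vs 709 kJ/mol).
Tabulated first ionization energy (kJ/mol): B 801, K 419, In 558, Sn 709.
So from lowest to highest: K < In < Sn < B.

K < In < Sn < B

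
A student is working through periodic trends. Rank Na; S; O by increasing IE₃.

S < O < Na

After 2 electrons have been removed, what remains? Na²⁺ is already 1 electron into the core; S²⁺ still has 4 valence electrons; O²⁺ still has 4 valence electrons.
Core electrons are held far more tightly than valence electrons, so Na tops the IE_3 order.
Valence configurations: S²⁺ [Ne]3s²3p², O²⁺ [He]2s²2p².
The numbers (kJ/mol): Na 6910, S 3357, O 5300.
So the third ionization energies run S < O < Na.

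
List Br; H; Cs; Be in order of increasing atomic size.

H < Be < Br < Cs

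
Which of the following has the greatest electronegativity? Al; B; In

B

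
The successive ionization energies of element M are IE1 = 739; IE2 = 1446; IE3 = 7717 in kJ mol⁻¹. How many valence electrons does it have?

2

Look for the largest jump between consecutive ionization energies: IE3/IE2 ≈ 5.3, far larger than any earlier ratio.
That jump marks the point where a core electron is being removed. So the atom has 2 valence electrons.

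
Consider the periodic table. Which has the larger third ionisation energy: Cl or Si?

IE_3 is the cost of taking one more electron from the +2 cation: Cl²⁺ still has 5 valence electrons; Si²⁺ still has 2 valence electrons.
All are still removing valence electrons, so compare the +2 ions as you would atoms: IE_3 generally rises across a period (higher Z_eff) and falls down a group (larger shell), subject to the usual subshell exceptions.
Valence configurations: Cl²⁺ [Ne]3s²3p³, Si²⁺ [Ne]3s².
Approximate IE_3 values (kJ/mol): Cl 3822, Si 3232.
Hence IE_3: Si < Cl.

Cl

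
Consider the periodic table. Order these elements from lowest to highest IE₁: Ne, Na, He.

Na < Ne < He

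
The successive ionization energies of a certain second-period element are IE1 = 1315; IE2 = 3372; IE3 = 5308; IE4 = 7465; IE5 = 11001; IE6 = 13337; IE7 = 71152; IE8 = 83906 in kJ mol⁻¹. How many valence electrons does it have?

Look for the largest jump between consecutive ionization energies: IE7/IE6 ≈ 5.3, far larger than any earlier ratio.
That jump marks the point where a core electron is being removed. So the atom has 6 valence electrons.

6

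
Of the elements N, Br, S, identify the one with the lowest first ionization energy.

Across a period the outer electron is held more tightly (higher IE₁); down a group it sits in a higher shell, more shielded, and comes off more easily.
These sit on a diagonal, where the across-period and down-group effects partly cancel.
Br > S: the two effects oppose for this pair; the across-period effect wins (1140 vs 1000 kJ/mol).
N > Br: period and group pull opposite ways; the down-group shift dominates (1402 vs 1140 kJ/mol).
For reference (kJ/mol): N 1402, S 1000, Br 1140.
The lowest first ionization energy among these belongs to S.

S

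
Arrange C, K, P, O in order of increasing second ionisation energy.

IE_2 is the cost of taking one more electron from the +1 cation: C⁺ still has 3 valence electrons; K⁺ is the bare [Ar] core; P⁺ still has 4 valence electrons; O⁺ still has 5 valence electrons.
Usually core removal costs more than valence removal, but here the competition is close: a tightly held n=2 valence electron can cost more to remove than an n=3 core electron, so the actual values have to decide it.
Valence configurations: C⁺ [He]2s²2p¹, P⁺ [Ne]3s²3p², O⁺ [He]2s²2p³.
Tabulated IE_2 (kJ/mol): C 2353, K 3052, P 1907, O 3388.
So the second ionization energies run P < C < K < O.

P, C, K, O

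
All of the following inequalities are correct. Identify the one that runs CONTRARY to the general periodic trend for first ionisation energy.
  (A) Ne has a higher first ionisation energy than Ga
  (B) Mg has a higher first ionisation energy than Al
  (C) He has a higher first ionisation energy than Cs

(B)

The general trend: first ionisation energy increases across a period and decreases down a group.
(A) Ne (period 2, group 18) vs Ga (period 4, group 13): the stated order agrees with the simple trend.
(B) Mg (period 3, group 2) vs Al (period 3, group 13): the stated order contradicts the simple trend.
(C) He (period 1, group 18) vs Cs (period 6, group 1): the stated order agrees with the simple trend.
The exception is (B): Al's single 3p electron is easier to remove than one from Mg's filled 3s².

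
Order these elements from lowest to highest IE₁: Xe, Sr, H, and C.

Sr, C, Xe, H

H is in period 1, group 1; C is in period 2, group 14; Sr is in period 5, group 2; Xe is in period 5, group 18.
Across a period the outer electron is held more tightly (higher IE₁); down a group it sits in a higher shell, more shielded, and comes off more easily.
These span different periods and groups, so the two trends combine.
C > Sr: relative to Sr, both the across-period and down-group shifts push C's first ionization energy up.
Xe > C: period and group pull opposite ways; the across-period shift dominates (1170 vs 1086 kJ/mol).
H > Xe: period and group pull opposite ways; the down-group shift dominates (1312 vs 1170 kJ/mol).
Approximate values (kJ/mol): H 1312, C 1086, Sr 550, Xe 1170.
So from lowest to highest: Sr < C < Xe < H.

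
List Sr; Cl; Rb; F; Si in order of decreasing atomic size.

Rb > Sr > Si > Cl > F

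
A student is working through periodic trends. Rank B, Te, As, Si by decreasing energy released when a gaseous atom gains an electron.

Te > Si > As > B

B is in period 2, group 13; Si is in period 3, group 14; As is in period 4, group 15; Te is in period 5, group 16.
Adding an electron releases more energy for atoms nearer the top right (short of the noble gases).
These sit on a diagonal, where the across-period and down-group effects partly cancel.
As > B: the two effects oppose for this pair; the across-period effect wins (78 vs 27 kJ/mol).
Si > As: period and group pull opposite ways; the down-group shift dominates (134 vs 78 kJ/mol).
Te > Si: period and group pull opposite ways; the across-period shift dominates (190 vs 134 kJ/mol).
Approximate values (kJ/mol): B 27, Si 134, As 78, Te 190.
So from highest to lowest: Te > Si > As > B.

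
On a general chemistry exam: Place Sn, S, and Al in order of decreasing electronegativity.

Smaller atoms with higher effective nuclear charge are more electronegative.
These span different periods and groups, so the two trends combine.
Sn > Al: the two effects oppose for this pair; the across-period effect wins (1.96 vs 1.61).
S > Sn: both effects reinforce here, so S is clearly the higher of the two.
For reference (Pauling): Al 1.61, S 2.58, Sn 1.96.
So from highest to lowest: S > Sn > Al.

S, Sn, Al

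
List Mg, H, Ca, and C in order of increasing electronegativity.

Ca, Mg, H, C

Smaller atoms with higher effective nuclear charge are more electronegative.
Here both period and group differ, so the two effects have to be weighed against each other.
Mg > Ca: they share group 2; the group trend gives Mg the larger value.
H > Mg: period and group pull opposite ways; the down-group shift dominates (2.20 vs 1.31).
C > H: period and group pull opposite ways; the across-period shift dominates (2.55 vs 2.20).
Approximate values (Pauling): H 2.20, C 2.55, Mg 1.31, Ca 1.00.
So from lowest to highest: Ca < Mg < H < C.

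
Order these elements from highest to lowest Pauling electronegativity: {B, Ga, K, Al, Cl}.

Atoms toward the upper right of the periodic table pull bonding electrons most strongly.
Here both period and group differ, so the two effects have to be weighed against each other.
Al > K: relative to K, both the across-period and down-group shifts push Al's electronegativity up.
Ga > Al: this pair runs against the simple trend — see the exception note.
B > Ga: B sits above Ga in group 13, so the down-group effect alone puts B higher.
Cl > B: period and group pull opposite ways; the across-period shift dominates (3.16 vs 2.04).
Note the exception: Ga has a higher electronegativity than Al, contrary to the simple trend — poor shielding by filled d (and f) subshells raises the heavier element's effective nuclear charge more than the simple down-group trend predicts.
For reference (Pauling): B 2.04, Al 1.61, Cl 3.16, K 0.82, Ga 1.81.
So from highest to lowest: Cl > B > Ga > Al > K.

Cl > B > Ga > Al > K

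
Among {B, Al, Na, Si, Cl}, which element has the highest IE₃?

Na

IE_3 is the cost of taking one more electron from the +2 cation: B²⁺ still has 1 valence electron; Al²⁺ still has 1 valence electron; Na²⁺ is already 1 electron into the core; Si²⁺ still has 2 valence electrons; Cl²⁺ still has 5 valence electrons.
Core electrons are held far more tightly than valence electrons, so Na tops the IE_3 order.
Valence configurations: B²⁺ [He]2s¹, Al²⁺ [Ne]3s¹, Si²⁺ [Ne]3s², Cl²⁺ [Ne]3s²3p³.
Tabulated IE_3 (kJ/mol): B 3660, Al 2745, Na 6910, Si 3232, Cl 3822.
So the third ionization energies run Al < Si < B < Cl < Na.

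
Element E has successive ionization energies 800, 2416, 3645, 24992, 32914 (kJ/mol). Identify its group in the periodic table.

Group 13

Look for the largest jump between consecutive ionization energies: IE4/IE3 ≈ 6.9, far larger than any earlier ratio.
That jump marks the point where a core electron is being removed. So the atom has 3 valence electrons.
A main-group element with 3 valence electrons is in group 13.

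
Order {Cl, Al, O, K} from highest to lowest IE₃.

Consider each +2 ion: Cl²⁺ still has 5 valence electrons; Al²⁺ still has 1 valence electron; O²⁺ still has 4 valence electrons; K²⁺ is already 1 electron into the core.
Usually core removal costs more than valence removal, but here the competition is close: a tightly held n=2 valence electron can cost more to remove than an n=3 core electron, so the actual values have to decide it.
Valence configurations: Cl²⁺ [Ne]3s²3p³, Al²⁺ [Ne]3s¹, O²⁺ [He]2s²2p².
Tabulated IE_3 (kJ/mol): Cl 3822, Al 2745, O 5300, K 4420.
Putting it together, IE_3: Al < Cl < K < O.

O > K > Cl > Al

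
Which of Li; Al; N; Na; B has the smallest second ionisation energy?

Al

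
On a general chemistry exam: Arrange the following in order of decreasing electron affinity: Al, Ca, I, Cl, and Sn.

Cl > I > Sn > Al > Ca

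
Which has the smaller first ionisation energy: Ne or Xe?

Xe

IE₁ increases left→right with effective nuclear charge and decreases top→bottom as the valence shell moves farther out.
All are in group 18, so first ionization energy increases up the group.
So Xe has the smaller first ionisation energy (Xe < Ne).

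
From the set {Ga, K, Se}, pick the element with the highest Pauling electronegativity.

Se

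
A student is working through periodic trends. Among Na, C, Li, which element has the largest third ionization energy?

The third ionization energy removes an electron from the +2 ion. For each element: Na²⁺ is already 1 electron into the core; C²⁺ still has 2 valence electrons; Li²⁺ is already 1 electron into the core.
Core electrons are held far more tightly than valence electrons, so Na and Li top the IE_3 order.
Approximate IE_3 values (kJ/mol): Na 6910, C 4620, Li 11815.
So the third ionization energies run C < Na < Li.

Li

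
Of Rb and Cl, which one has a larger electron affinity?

Cl

Electron affinity generally becomes more exothermic across a period toward the halogens and less exothermic down a group.
These span different periods and groups, so the two trends combine.
Cl > Rb: both effects reinforce here, so Cl is clearly the higher of the two.
Approximate values (kJ/mol): Cl 349, Rb 47.
So Cl has the larger electron affinity (Cl > Rb).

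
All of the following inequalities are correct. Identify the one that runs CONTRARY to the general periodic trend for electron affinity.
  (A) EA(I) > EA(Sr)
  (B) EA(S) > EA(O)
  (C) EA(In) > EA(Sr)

(B)

The general trend: electron affinity increases across a period and decreases down a group.
(A) I (period 5, group 17) vs Sr (period 5, group 2): the stated order agrees with the simple trend.
(B) S (period 3, group 16) vs O (period 2, group 16): the stated order contradicts the simple trend.
(C) In (period 5, group 13) vs Sr (period 5, group 2): the stated order agrees with the simple trend.
The exception is (B): the compact 2p subshell of O repels the added electron more than S's larger 3p does.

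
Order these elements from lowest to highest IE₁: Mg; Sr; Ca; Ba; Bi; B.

Ba < Sr < Ca < Bi < Mg < B

B is in period 2, group 13; Mg is in period 3, group 2; Ca is in period 4, group 2; Sr is in period 5, group 2; Ba is in period 6, group 2; Bi is in period 6, group 15.
Removing the outermost electron gets harder across a period and easier down a group.
Here both period and group differ, so the two effects have to be weighed against each other.
Sr > Ba: Sr sits above Ba in group 2, so the down-group effect alone puts Sr higher.
Ca > Sr: Ca sits above Sr in group 2, so the down-group effect alone puts Ca higher.
Bi > Ca: the two effects oppose for this pair; the across-period effect wins (703 vs 590 kJ/mol).
Mg > Bi: period and group pull opposite ways; the down-group shift dominates (738 vs 703 kJ/mol).
B > Mg: relative to Mg, both the across-period and down-group shifts push B's first ionization energy up.
Tabulated first ionization energy (kJ/mol): B 801, Mg 738, Ca 590, Sr 550, Ba 503, Bi 703.
So from lowest to highest: Ba < Sr < Ca < Bi < Mg < B.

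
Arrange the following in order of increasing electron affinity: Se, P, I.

Electron affinity generally becomes more exothermic across a period toward the halogens and less exothermic down a group.
A diagonal step moves right (one effect) and down (the opposite effect) at once.
Se > P: the two effects oppose for this pair; the across-period effect wins (195 vs 72 kJ/mol).
I > Se: period and group pull opposite ways; the across-period shift dominates (295 vs 195 kJ/mol).
Approximate values (kJ/mol): P 72, Se 195, I 295.
So from lowest to highest: P < Se < I.

P < Se < I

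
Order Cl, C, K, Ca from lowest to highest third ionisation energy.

Cl < K < C < Ca

IE_3 is the cost of taking one more electron from the +2 cation: Cl²⁺ still has 5 valence electrons; C²⁺ still has 2 valence electrons; K²⁺ is already 1 electron into the core; Ca²⁺ is the bare [Ar] core.
Usually core removal costs more than valence removal, but here the competition is close: a tightly held n=2 valence electron can cost more to remove than an n=3 core electron, so the actual values have to decide it.
Valence configurations: Cl²⁺ [Ne]3s²3p³, C²⁺ [He]2s².
The numbers (kJ/mol): Cl 3822, C 4620, K 4420, Ca 4912.
Putting it together, IE_3: Cl < K < C < Ca.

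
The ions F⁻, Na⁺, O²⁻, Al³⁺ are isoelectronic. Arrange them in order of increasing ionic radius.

Al³⁺ < Na⁺ < F⁻ < O²⁻

All of these have 10 electrons, so size is governed by nuclear charge alone: the more protons, the stronger the pull on the same electron cloud, and the smaller the ion.
Nuclear charges: Al³⁺ (Z=13), Na⁺ (Z=11), F⁻ (Z=9), O²⁻ (Z=8).
Smallest to largest: Al³⁺ < Na⁺ < F⁻ < O²⁻.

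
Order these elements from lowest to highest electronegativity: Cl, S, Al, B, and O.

Al < B < S < Cl < O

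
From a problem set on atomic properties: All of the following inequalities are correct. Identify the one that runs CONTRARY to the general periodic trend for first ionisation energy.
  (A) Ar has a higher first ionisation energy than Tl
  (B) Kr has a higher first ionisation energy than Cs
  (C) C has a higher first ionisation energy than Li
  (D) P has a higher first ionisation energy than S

The general trend: first ionisation energy increases across a period and decreases down a group.
(A) Ar (period 3, group 18) vs Tl (period 6, group 13): the stated order agrees with the simple trend.
(B) Kr (period 4, group 18) vs Cs (period 6, group 1): the stated order agrees with the simple trend.
(C) C (period 2, group 14) vs Li (period 2, group 1): the stated order agrees with the simple trend.
(D) P (period 3, group 15) vs S (period 3, group 16): the stated order contradicts the simple trend.
The exception is (D): S (3p⁴) ionizes more easily than half-filled P (3p³) because the paired 3p electron in S is pushed out by e⁻–e⁻ repulsion.

(D)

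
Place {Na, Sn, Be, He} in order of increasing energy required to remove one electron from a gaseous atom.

Na < Sn < Be < He

He is in period 1, group 18; Be is in period 2, group 2; Na is in period 3, group 1; Sn is in period 5, group 14.
Removing the outermost electron gets harder across a period and easier down a group.
Here both period and group differ, so the two effects have to be weighed against each other.
Sn > Na: the two effects oppose for this pair; the across-period effect wins (709 vs 496 kJ/mol).
Be > Sn: the two effects oppose for this pair; the down-group effect wins (900 vs 709 kJ/mol).
He > Be: both effects reinforce here, so He is clearly the higher of the two.
For reference (kJ/mol): He 2372, Be 900, Na 496, Sn 709.
So from lowest to highest: Na < Sn < Be < He.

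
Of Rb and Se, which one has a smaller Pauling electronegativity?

Rb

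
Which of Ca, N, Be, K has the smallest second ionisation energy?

The second ionization energy removes an electron from the +1 ion. For each element: Ca⁺ still has 1 valence electron; N⁺ still has 4 valence electrons; Be⁺ still has 1 valence electron; K⁺ is the bare [Ar] core.
Pulling an electron out of a noble-gas core costs far more than removing a remaining valence electron, so K sits at the high end of IE_2.
Valence configurations: Ca⁺ [Ar]4s¹, N⁺ [He]2s²2p², Be⁺ [He]2s¹.
Tabulated IE_2 (kJ/mol): Ca 1145, N 2856, Be 1757, K 3052.
Hence IE_2: Ca < Be < N < K.

Ca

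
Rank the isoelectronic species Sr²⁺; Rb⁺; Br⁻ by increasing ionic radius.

All of these have 36 electrons, so size is governed by nuclear charge alone: the more protons, the stronger the pull on the same electron cloud, and the smaller the ion.
Nuclear charges: Sr²⁺ (Z=38), Rb⁺ (Z=37), Br⁻ (Z=35).
Smallest to largest: Sr²⁺ < Rb⁺ < Br⁻.

Sr²⁺ < Rb⁺ < Br⁻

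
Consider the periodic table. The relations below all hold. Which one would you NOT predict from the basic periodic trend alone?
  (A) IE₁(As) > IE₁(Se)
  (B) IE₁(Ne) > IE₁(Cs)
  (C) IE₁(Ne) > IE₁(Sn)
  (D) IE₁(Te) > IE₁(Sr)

The general trend: IE₁ increases across a period and decreases down a group.
(A) As (period 4, group 15) vs Se (period 4, group 16): the stated order contradicts the simple trend.
(B) Ne (period 2, group 18) vs Cs (period 6, group 1): the stated order agrees with the simple trend.
(C) Ne (period 2, group 18) vs Sn (period 5, group 14): the stated order agrees with the simple trend.
(D) Te (period 5, group 16) vs Sr (period 5, group 2): the stated order agrees with the simple trend.
The exception is (A): Se (4p⁴) ionizes more easily than half-filled As (4p³).

(A)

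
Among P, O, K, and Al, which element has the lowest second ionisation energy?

Consider each +1 ion: P⁺ still has 4 valence electrons; O⁺ still has 5 valence electrons; K⁺ is the bare [Ar] core; Al⁺ still has 2 valence electrons.
Usually core removal costs more than valence removal, but here the competition is close: a tightly held n=2 valence electron can cost more to remove than an n=3 core electron, so the actual values have to decide it.
Valence configurations: P⁺ [Ne]3s²3p², O⁺ [He]2s²2p³, Al⁺ [Ne]3s².
Approximate IE_2 values (kJ/mol): P 1907, O 3388, K 3052, Al 1817.
So the second ionization energies run Al < P < K < O.

Al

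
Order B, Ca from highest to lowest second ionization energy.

B, Ca

The second ionization energy removes an electron from the +1 ion. For each element: B⁺ still has 2 valence electrons; Ca⁺ still has 1 valence electron.
All are still removing valence electrons, so compare the +1 ions as you would atoms: IE_2 generally rises across a period (higher Z_eff) and falls down a group (larger shell), subject to the usual subshell exceptions.
Valence configurations: B⁺ [He]2s², Ca⁺ [Ar]4s¹.
The numbers (kJ/mol): B 2427, Ca 1145.
Hence IE_2: Ca < B.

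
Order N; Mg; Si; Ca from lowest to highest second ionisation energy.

Ca, Mg, Si, N

Consider each +1 ion: N⁺ still has 4 valence electrons; Mg⁺ still has 1 valence electron; Si⁺ still has 3 valence electrons; Ca⁺ still has 1 valence electron.
All are still removing valence electrons, so compare the +1 ions as you would atoms: IE_2 generally rises across a period (higher Z_eff) and falls down a group (larger shell), subject to the usual subshell exceptions.
Valence configurations: N⁺ [He]2s²2p², Mg⁺ [Ne]3s¹, Si⁺ [Ne]3s²3p¹, Ca⁺ [Ar]4s¹.
Approximate IE_2 values (kJ/mol): N 2856, Mg 1451, Si 1577, Ca 1145.
Overall IE_2 order: Ca < Mg < Si < N.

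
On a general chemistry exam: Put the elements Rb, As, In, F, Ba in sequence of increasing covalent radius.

F < As < In < Ba < Rb

F is in period 2, group 17; As is in period 4, group 15; Rb is in period 5, group 1; In is in period 5, group 13; Ba is in period 6, group 2.
Moving right in a period, electrons are added to the same shell under a stronger nuclear pull, so atoms get smaller; moving down, a new shell is opened and atoms get larger.
Here both period and group differ, so the two effects have to be weighed against each other.
As > F: relative to F, both the across-period and down-group shifts push As's atomic radius up.
In > As: both effects reinforce here, so In is clearly the larger of the two.
Ba > In: relative to In, both the across-period and down-group shifts push Ba's atomic radius up.
Rb > Ba: the two effects oppose for this pair; the across-period effect wins (210 vs 196 pm).
Tabulated atomic radius (pm): F 64, As 121, Rb 210, In 142, Ba 196.
So from smallest to largest: F < As < In < Ba < Rb.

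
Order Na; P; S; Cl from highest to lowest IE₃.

Na > Cl > S > P

IE_3 is the cost of taking one more electron from the +2 cation: Na²⁺ is already 1 electron into the core; P²⁺ still has 3 valence electrons; S²⁺ still has 4 valence electrons; Cl²⁺ still has 5 valence electrons.
Core electrons are held far more tightly than valence electrons, so Na tops the IE_3 order.
Valence configurations: P²⁺ [Ne]3s²3p¹, S²⁺ [Ne]3s²3p², Cl²⁺ [Ne]3s²3p³.
The numbers (kJ/mol): Na 6910, P 2914, S 3357, Cl 3822.
So the third ionization energies run P < S < Cl < Na.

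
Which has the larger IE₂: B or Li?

Li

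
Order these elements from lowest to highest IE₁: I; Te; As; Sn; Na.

Na < Sn < Te < As < I

Na is in period 3, group 1; As is in period 4, group 15; Sn is in period 5, group 14; Te is in period 5, group 16; I is in period 5, group 17.
Across a period the outer electron is held more tightly (higher IE₁); down a group it sits in a higher shell, more shielded, and comes off more easily.
These span different periods and groups, so the two trends combine.
Sn > Na: period and group pull opposite ways; the across-period shift dominates (709 vs 496 kJ/mol).
Te > Sn: both are in period 5; the period trend gives Te the larger value.
As > Te: period and group pull opposite ways; the down-group shift dominates (947 vs 869 kJ/mol).
I > As: period and group pull opposite ways; the across-period shift dominates (1008 vs 947 kJ/mol).
For reference (kJ/mol): Na 496, As 947, Sn 709, Te 869, I 1008.
So from lowest to highest: Na < Sn < Te < As < I.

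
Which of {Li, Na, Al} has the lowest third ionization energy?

Al

After 2 electrons have been removed, what remains? Li²⁺ is already 1 electron into the core; Na²⁺ is already 1 electron into the core; Al²⁺ still has 1 valence electron.
Pulling an electron out of a noble-gas core costs far more than removing a remaining valence electron, so Na and Li sit at the high end of IE_3.
Tabulated IE_3 (kJ/mol): Li 11815, Na 6910, Al 2745.
Putting it together, IE_3: Al < Na < Li.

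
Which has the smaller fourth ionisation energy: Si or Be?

Si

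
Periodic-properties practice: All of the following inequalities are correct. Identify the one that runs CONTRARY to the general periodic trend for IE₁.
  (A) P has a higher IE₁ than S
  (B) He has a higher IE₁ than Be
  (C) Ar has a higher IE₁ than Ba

(A)

The general trend: IE₁ increases across a period and decreases down a group.
(A) P (period 3, group 15) vs S (period 3, group 16): the stated order contradicts the simple trend.
(B) He (period 1, group 18) vs Be (period 2, group 2): the stated order agrees with the simple trend.
(C) Ar (period 3, group 18) vs Ba (period 6, group 2): the stated order agrees with the simple trend.
The exception is (A): S (3p⁴) ionizes more easily than half-filled P (3p³) because the paired 3p electron in S is pushed out by e⁻–e⁻ repulsion.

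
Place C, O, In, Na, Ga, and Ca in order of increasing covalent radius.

O, C, Ga, In, Na, Ca

Atomic radius shrinks across a period as nuclear charge pulls the same shell inward, and grows down a group as new shells are added.
Here both period and group differ, so the two effects have to be weighed against each other.
C > O: C lies to the left of O in period 2, so the across-period effect alone puts C larger.
Ga > C: both effects reinforce here, so Ga is clearly the larger of the two.
In > Ga: In sits below Ga in group 13, so the down-group effect alone puts In larger.
Na > In: period and group pull opposite ways; the across-period shift dominates (155 vs 142 pm).
Ca > Na: the two effects oppose for this pair; the down-group effect wins (171 vs 155 pm).
For reference (pm): C 75, O 63, Na 155, Ca 171, Ga 124, In 142.
So from smallest to largest: O < C < Ga < In < Na < Ca.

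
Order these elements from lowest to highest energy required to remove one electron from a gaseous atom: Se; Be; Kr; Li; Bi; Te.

Li < Bi < Te < Be < Se < Kr

Li is in period 2, group 1; Be is in period 2, group 2; Se is in period 4, group 16; Kr is in period 4, group 18; Te is in period 5, group 16; Bi is in period 6, group 15.
Across a period the outer electron is held more tightly (higher IE₁); down a group it sits in a higher shell, more shielded, and comes off more easily.
Neither a single period nor a single group — weigh both effects.
Bi > Li: period and group pull opposite ways; the across-period shift dominates (703 vs 520 kJ/mol).
Te > Bi: relative to Bi, both the across-period and down-group shifts push Te's first ionization energy up.
Be > Te: period and group pull opposite ways; the down-group shift dominates (900 vs 869 kJ/mol).
Se > Be: the two effects oppose for this pair; the across-period effect wins (941 vs 900 kJ/mol).
Kr > Se: both are in period 4; the period trend gives Kr the larger value.
For reference (kJ/mol): Li 520, Be 900, Se 941, Kr 1351, Te 869, Bi 703.
So from lowest to highest: Li < Bi < Te < Be < Se < Kr.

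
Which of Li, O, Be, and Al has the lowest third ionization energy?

IE_3 is the cost of taking one more electron from the +2 cation: Li²⁺ is already 1 electron into the core; O²⁺ still has 4 valence electrons; Be²⁺ is the bare [He] core; Al²⁺ still has 1 valence electron.
Breaking into a closed-shell core is much more expensive than removing a leftover valence electron — Li and Be have the largest IE_3 here.
Valence configurations: O²⁺ [He]2s²2p², Al²⁺ [Ne]3s¹.
The numbers (kJ/mol): Li 11815, O 5300, Be 14849, Al 2745.
So the third ionization energies run Al < O < Li < Be.

Al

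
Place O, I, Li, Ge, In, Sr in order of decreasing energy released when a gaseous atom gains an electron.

I > O > Ge > Li > In > Sr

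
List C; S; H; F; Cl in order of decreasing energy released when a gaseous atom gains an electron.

Cl, F, S, C, H

H is in period 1, group 1; C is in period 2, group 14; F is in period 2, group 17; S is in period 3, group 16; Cl is in period 3, group 17.
Adding an electron releases more energy for atoms nearer the top right (short of the noble gases).
Neither a single period nor a single group — weigh both effects.
C > H: the two effects oppose for this pair; the across-period effect wins (122 vs 73 kJ/mol).
S > C: period and group pull opposite ways; the across-period shift dominates (200 vs 122 kJ/mol).
F > S: relative to S, both the across-period and down-group shifts push F's electron affinity up.
Cl > F: this pair runs against the simple trend — see the exception note.
Note the exception: Cl has a higher electron affinity than F, contrary to the simple trend — F's small 2p subshell makes the incoming electron feel strong e⁻–e⁻ repulsion, so Cl actually releases more energy on gaining an electron.
Approximate values (kJ/mol): H 73, C 122, F 328, S 200, Cl 349.
So from highest to lowest: Cl > F > S > C > H.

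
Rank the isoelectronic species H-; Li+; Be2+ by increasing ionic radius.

All of these have 2 electrons, so size is governed by nuclear charge alone: the more protons, the stronger the pull on the same electron cloud, and the smaller the ion.
Nuclear charges: Be2+ (Z=4), Li+ (Z=3), H- (Z=1).
Smallest to largest: Be2+ < Li+ < H-.

Be2+ < Li+ < H-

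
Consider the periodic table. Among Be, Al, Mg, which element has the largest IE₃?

Be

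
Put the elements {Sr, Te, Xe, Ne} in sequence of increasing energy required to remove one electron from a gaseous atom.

Sr, Te, Xe, Ne

Ne is in period 2, group 18; Sr is in period 5, group 2; Te is in period 5, group 16; Xe is in period 5, group 18.
Across a period the outer electron is held more tightly (higher IE₁); down a group it sits in a higher shell, more shielded, and comes off more easily.
These span different periods and groups, so the two trends combine.
Te > Sr: Te lies to the right of Sr in period 5, so the across-period effect alone puts Te higher.
Xe > Te: both are in period 5; the period trend gives Xe the larger value.
Ne > Xe: they share group 18; the group trend gives Ne the larger value.
Approximate values (kJ/mol): Ne 2081, Sr 550, Te 869, Xe 1170.
So from lowest to highest: Sr < Te < Xe < Ne.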